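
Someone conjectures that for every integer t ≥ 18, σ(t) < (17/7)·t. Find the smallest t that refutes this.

A counterexample is any integer t ≥ 18 such that the claim fails; we check each in order.
The first 6 eligible values, up to t = 23, all satisfy the conclusion.
t = 24: σ(24) = 60; 60 ≥ 408/7.
So t = 24 is the smallest counterexample.

t = 24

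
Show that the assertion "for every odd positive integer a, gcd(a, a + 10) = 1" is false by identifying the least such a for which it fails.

A counterexample is any odd positive integer a such that gcd(a, a + 10) > 1; we check each in order.
For a = 1, 3 the conclusion holds.
a = 5: gcd(5, 15) = 5.
Thus a = 5 disproves the claim, and no smaller a works.

a = 5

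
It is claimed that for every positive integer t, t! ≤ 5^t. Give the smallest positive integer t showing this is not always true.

t = 12

We need the least positive integer t for which t! > 5^t.
For t = 1, 2, 3, 4, …, 9, 10, 11 the conclusion holds.
t = 12: t! = 479001600 and 5^t = 244140625, so 479001600 > 244140625.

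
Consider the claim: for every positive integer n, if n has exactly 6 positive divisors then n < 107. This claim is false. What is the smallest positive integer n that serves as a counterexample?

Check each positive integer n in order until n has exactly 6 positive divisors but the claim fails.
For n = 12, 18, 20, 28, …, 92, 98, 99 the conclusion holds.
n = 116: τ(116) = 6; 116 ≥ 107.

n = 116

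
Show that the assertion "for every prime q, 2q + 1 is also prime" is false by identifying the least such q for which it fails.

Check each prime q in order until 2q + 1 is not prime.
For q = 2, 3, 5 the conclusion holds.
q = 7: 2q + 1 = 15 = 3 × 5, not prime.
Thus q = 7 disproves the claim, and no smaller q works.

q = 7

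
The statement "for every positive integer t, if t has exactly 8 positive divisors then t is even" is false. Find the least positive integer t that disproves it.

We need the least positive integer t for which t has exactly 8 positive divisors but t is odd.
For t = 24, 30, 40, 42, …, 88, 102, 104 the conclusion holds.
t = 105: divisors of 105: 1, 3, 5, 7, 15, 21, 35, 105; 105 is odd.

t = 105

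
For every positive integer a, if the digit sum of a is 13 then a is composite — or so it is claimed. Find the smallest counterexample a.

We need the least positive integer a for which the digit sum of a is 13 but a is prime.
a = 49: digit sum 13; 49 is composite.
a = 58: digit sum 13; 58 is composite.
a = 67: digit sum 13; 67 is prime, not composite.

a = 67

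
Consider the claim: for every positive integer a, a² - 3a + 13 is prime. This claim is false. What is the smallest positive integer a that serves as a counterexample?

a = 12

The first 11 eligible values, up to a = 11, all satisfy the conclusion.
a = 12: a² - 3a + 13 = 121 = 11 × 11, composite.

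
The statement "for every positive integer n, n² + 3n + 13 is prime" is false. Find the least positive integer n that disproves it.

We need the least positive integer n for which n² + 3n + 13 is not prime.
The first 8 eligible values, up to n = 8, all satisfy the conclusion.
n = 9: n² + 3n + 13 = 121 = 11 × 11, composite.

n = 9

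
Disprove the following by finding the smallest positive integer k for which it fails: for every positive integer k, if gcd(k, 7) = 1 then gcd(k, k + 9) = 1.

k = 3

A counterexample is any positive integer k such that gcd(k, 7) = 1 but gcd(k, k + 9) > 1; we check each in order.
k = 1: gcd(1, 10) = 1.
k = 2: gcd(2, 11) = 1.
k = 3: gcd(3, 12) = 3.
So k = 3 is the smallest counterexample.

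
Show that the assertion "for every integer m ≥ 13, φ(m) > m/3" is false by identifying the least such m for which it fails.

m = 18

We need the least integer m ≥ 13 for which the claim fails.
For m = 13, 14, 15, 16, 17 the conclusion holds.
m = 18: φ(18) = 6 and 18/3 = 6, so φ(18) ≤ 18/3.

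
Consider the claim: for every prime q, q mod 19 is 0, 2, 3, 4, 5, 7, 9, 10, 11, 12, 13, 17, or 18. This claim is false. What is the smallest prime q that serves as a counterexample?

We need the least prime q for which the claim fails.
For q = 2, 3, 5, 7, …, 41, 43, 47 the conclusion holds.
q = 53: 53 mod 19 = 15 — not in {0, 2, 3, 4, 5, 7, 9, 10, 11, 12, 13, 17, 18}.

q = 53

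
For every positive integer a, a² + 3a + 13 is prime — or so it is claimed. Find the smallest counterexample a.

a = 9

Check each positive integer a in order until a² + 3a + 13 is not prime.
a = 1: a² + 3a + 13 = 17, prime.
a = 2: a² + 3a + 13 = 23, prime.
a = 3: a² + 3a + 13 = 31, prime.
a = 4: a² + 3a + 13 = 41, prime.
a = 5: a² + 3a + 13 = 53, prime.
a = 6: a² + 3a + 13 = 67, prime.
a = 7: a² + 3a + 13 = 83, prime.
a = 8: a² + 3a + 13 = 101, prime.
a = 9: a² + 3a + 13 = 121 = 11 × 11, composite.
Thus a = 9 disproves the claim, and no smaller a works.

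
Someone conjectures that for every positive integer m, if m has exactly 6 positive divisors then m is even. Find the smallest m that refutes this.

We need the least positive integer m for which m has exactly 6 positive divisors but m is odd.
The first 6 eligible values, up to m = 44, all satisfy the conclusion.
m = 45: divisors of 45: 1, 3, 5, 9, 15, 45; 45 is odd.

m = 45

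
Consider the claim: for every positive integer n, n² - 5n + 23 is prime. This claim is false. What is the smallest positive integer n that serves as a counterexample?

n = 19

We need the least positive integer n for which n² - 5n + 23 is not prime.
For n = 1, 2, 3, 4, …, 16, 17, 18 the conclusion holds.
n = 19: n² - 5n + 23 = 289 = 17 × 17, composite.
Hence n = 19 is a counterexample.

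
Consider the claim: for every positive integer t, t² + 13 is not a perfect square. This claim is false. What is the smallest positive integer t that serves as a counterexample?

We need the least positive integer t for which t² + 13 is a perfect square.
The first 5 eligible values, up to t = 5, all satisfy the conclusion.
t = 6: 6² + 13 = 49 = 7², a perfect square.

t = 6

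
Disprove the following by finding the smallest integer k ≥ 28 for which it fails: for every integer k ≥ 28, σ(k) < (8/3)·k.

k = 60

We need the least integer k ≥ 28 for which the claim fails.
For k = 28, 29, 30, 31, …, 57, 58, 59 the conclusion holds.
k = 60: σ(60) = 168; 168 ≥ 160.
Thus k = 60 disproves the claim, and no smaller k works.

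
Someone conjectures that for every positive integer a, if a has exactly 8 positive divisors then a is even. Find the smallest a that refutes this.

a = 105

Check each positive integer a in order until a has exactly 8 positive divisors but a is odd.
For a = 24, 30, 40, 42, …, 88, 102, 104 the conclusion holds.
a = 105: divisors of 105: 1, 3, 5, 7, 15, 21, 35, 105; 105 is odd.
Thus a = 105 disproves the claim, and no smaller a works.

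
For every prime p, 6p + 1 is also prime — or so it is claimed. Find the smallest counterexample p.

p = 19

A counterexample is any prime p such that 6p + 1 is not prime; we check each in order.
For p = 2, 3, 5, 7, 11, 13, 17 the conclusion holds.
p = 19: 6p + 1 = 115 = 5 × 23, not prime.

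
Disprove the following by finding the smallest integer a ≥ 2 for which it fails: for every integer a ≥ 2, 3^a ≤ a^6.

We need the least integer a ≥ 2 for which 3^a > a^6.
For a = 2, 3, 4, 5, …, 12, 13, 14 the conclusion holds.
a = 15: 3^a = 14348907 and a^6 = 11390625, so 14348907 > 11390625.
Hence a = 15 is a counterexample.

a = 15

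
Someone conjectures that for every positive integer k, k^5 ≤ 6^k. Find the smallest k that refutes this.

We need the least positive integer k for which k^5 > 6^k.
k = 1: k^5 = 1 and 6^k = 6, so 1 ≤ 6.
k = 2: k^5 = 32 and 6^k = 36, so 32 ≤ 36.
k = 3: k^5 = 243 and 6^k = 216, so 243 > 216.

k = 3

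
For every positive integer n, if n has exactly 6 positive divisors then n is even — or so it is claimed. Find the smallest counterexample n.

n = 45

We need the least positive integer n for which n has exactly 6 positive divisors but n is odd.
n = 12: divisors of 12: 1, 2, 3, 4, 6, 12; 12 is even.
n = 18: divisors of 18: 1, 2, 3, 6, 9, 18; 18 is even.
n = 20: divisors of 20: 1, 2, 4, 5, 10, 20; 20 is even.
n = 28: divisors of 28: 1, 2, 4, 7, 14, 28; 28 is even.
n = 32: divisors of 32: 1, 2, 4, 8, 16, 32; 32 is even.
n = 44: divisors of 44: 1, 2, 4, 11, 22, 44; 44 is even.
n = 45: divisors of 45: 1, 3, 5, 9, 15, 45; 45 is odd.
So n = 45 is the smallest counterexample.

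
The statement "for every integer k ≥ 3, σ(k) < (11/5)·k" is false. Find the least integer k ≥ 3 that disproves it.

A counterexample is any integer k ≥ 3 such that the claim fails; we check each in order.
For k = 3, 4, 5, 6, 7, 8, 9, 10, 11 the conclusion holds.
k = 12: σ(12) = 28; 28 ≥ 132/5.

k = 12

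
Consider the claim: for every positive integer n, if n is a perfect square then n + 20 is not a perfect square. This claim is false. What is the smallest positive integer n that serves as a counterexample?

n = 16

We need the least positive integer n for which n is a perfect square but n + 20 is a perfect square.
n = 1: 1 + 20 = 21, not a perfect square.
n = 4: 4 + 20 = 24, not a perfect square.
n = 9: 9 + 20 = 29, not a perfect square.
n = 16: 16 = 4² and 16 + 20 = 36 = 6².
So n = 16 is the smallest counterexample.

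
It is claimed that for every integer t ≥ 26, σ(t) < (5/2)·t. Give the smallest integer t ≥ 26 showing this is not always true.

A counterexample is any integer t ≥ 26 such that the claim fails; we check each in order.
The first 10 eligible values, up to t = 35, all satisfy the conclusion.
t = 36: σ(36) = 91; 91 ≥ 90.

t = 36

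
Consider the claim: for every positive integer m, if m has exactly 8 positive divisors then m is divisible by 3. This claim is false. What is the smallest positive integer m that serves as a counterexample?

m = 40

Check each positive integer m in order until m has exactly 8 positive divisors but m is not divisible by 3.
m = 24: τ(24) = 8; 24 mod 3 = 0.
m = 30: τ(30) = 8; 30 mod 3 = 0.
m = 40: τ(40) = 8; 40 mod 3 = 1.
Thus m = 40 disproves the claim, and no smaller m works.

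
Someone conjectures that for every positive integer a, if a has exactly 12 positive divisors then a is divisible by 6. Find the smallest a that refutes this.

a = 140

Check each positive integer a in order until a has exactly 12 positive divisors but a is not divisible by 6.
a = 60: τ(60) = 12; 60 mod 6 = 0.
a = 72: τ(72) = 12; 72 mod 6 = 0.
a = 84: τ(84) = 12; 84 mod 6 = 0.
a = 90: τ(90) = 12; 90 mod 6 = 0.
a = 96: τ(96) = 12; 96 mod 6 = 0.
a = 108: τ(108) = 12; 108 mod 6 = 0.
a = 126: τ(126) = 12; 126 mod 6 = 0.
a = 132: τ(132) = 12; 132 mod 6 = 0.
a = 140: τ(140) = 12; 140 mod 6 = 2.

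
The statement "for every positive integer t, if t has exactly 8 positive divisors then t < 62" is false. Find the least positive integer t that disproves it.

t = 66

Check each positive integer t in order until t has exactly 8 positive divisors but the claim fails.
t = 24: τ(24) = 8; 24 < 62.
t = 30: τ(30) = 8; 30 < 62.
t = 40: τ(40) = 8; 40 < 62.
t = 42: τ(42) = 8; 42 < 62.
t = 54: τ(54) = 8; 54 < 62.
t = 56: τ(56) = 8; 56 < 62.
t = 66: τ(66) = 8; 66 ≥ 62.
Hence t = 66 is a counterexample.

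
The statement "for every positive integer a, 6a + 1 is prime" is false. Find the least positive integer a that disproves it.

a = 4

A counterexample is any positive integer a such that 6a + 1 is not prime; we check each in order.
For a = 1, 2, 3 the conclusion holds.
a = 4: 6a + 1 = 25 = 5 × 5, composite.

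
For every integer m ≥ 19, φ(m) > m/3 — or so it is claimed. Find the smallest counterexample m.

Check each integer m ≥ 19 in order until the claim fails.
For m = 19, 20, 21, 22, 23 the conclusion holds.
m = 24: φ(24) = 8 and 24/3 = 8, so φ(24) ≤ 24/3.
So m = 24 is the smallest counterexample.

m = 24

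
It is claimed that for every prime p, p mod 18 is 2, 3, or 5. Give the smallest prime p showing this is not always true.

p = 2: 2 mod 18 = 2.
p = 3: 3 mod 18 = 3.
p = 5: 5 mod 18 = 5.
p = 7: 7 mod 18 = 7 — not in {2, 3, 5}.
So p = 7 is the smallest counterexample.

p = 7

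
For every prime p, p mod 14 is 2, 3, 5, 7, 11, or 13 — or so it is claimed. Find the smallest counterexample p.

A counterexample is any prime p such that the claim fails; we check each in order.
p = 2: 2 mod 14 = 2.
p = 3: 3 mod 14 = 3.
p = 5: 5 mod 14 = 5.
p = 7: 7 mod 14 = 7.
p = 11: 11 mod 14 = 11.
p = 13: 13 mod 14 = 13.
p = 17: 17 mod 14 = 3.
p = 19: 19 mod 14 = 5.
p = 23: 23 mod 14 = 9 — not in {2, 3, 5, 7, 11, 13}.
Thus p = 23 disproves the claim, and no smaller p works.

p = 23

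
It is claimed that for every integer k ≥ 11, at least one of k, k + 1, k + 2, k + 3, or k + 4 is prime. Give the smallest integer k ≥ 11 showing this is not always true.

k = 24

Check each integer k ≥ 11 in order until k, k + 1, k + 2, k + 3, k + 4 are all composite.
For k = 11, 12, 13, 14, …, 21, 22, 23 the conclusion holds.
k = 24: 24 = 2 × 12; 25 = 5 × 5; 26 = 2 × 13; 27 = 3 × 9; 28 = 2 × 14 — all composite.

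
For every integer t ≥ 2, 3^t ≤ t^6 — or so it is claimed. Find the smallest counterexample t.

A counterexample is any integer t ≥ 2 such that 3^t > t^6; we check each in order.
For t = 2, 3, 4, 5, …, 12, 13, 14 the conclusion holds.
t = 15: 3^t = 14348907 and t^6 = 11390625, so 14348907 > 11390625.
Hence t = 15 is a counterexample.

t = 15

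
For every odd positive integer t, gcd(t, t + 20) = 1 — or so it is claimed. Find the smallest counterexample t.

Check each odd positive integer t in order until gcd(t, t + 20) > 1.
For t = 1, 3 the conclusion holds.
t = 5: gcd(5, 25) = 5.
So t = 5 is the smallest counterexample.

t = 5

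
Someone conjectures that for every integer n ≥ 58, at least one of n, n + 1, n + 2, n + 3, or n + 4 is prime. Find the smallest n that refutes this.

A counterexample is any integer n ≥ 58 such that n, n + 1, n + 2, n + 3, n + 4 are all composite; we check each in order.
The first 4 eligible values, up to n = 61, all satisfy the conclusion.
n = 62: 62 = 2 × 31; 63 = 3 × 21; 64 = 2 × 32; 65 = 5 × 13; 66 = 2 × 33 — all composite.

n = 62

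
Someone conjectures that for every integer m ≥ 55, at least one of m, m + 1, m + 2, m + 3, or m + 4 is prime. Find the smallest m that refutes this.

m = 62

A counterexample is any integer m ≥ 55 such that m, m + 1, m + 2, m + 3, m + 4 are all composite; we check each in order.
The first 7 eligible values, up to m = 61, all satisfy the conclusion.
m = 62: 62 = 2 × 31; 63 = 3 × 21; 64 = 2 × 32; 65 = 5 × 13; 66 = 2 × 33 — all composite.
Thus m = 62 disproves the claim, and no smaller m works.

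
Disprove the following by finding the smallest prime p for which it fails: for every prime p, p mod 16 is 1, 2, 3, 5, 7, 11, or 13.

p = 31

Check each prime p in order until the claim fails.
For p = 2, 3, 5, 7, 11, 13, 17, 19, 23, 29 the conclusion holds.
p = 31: 31 mod 16 = 15 — not in {1, 2, 3, 5, 7, 11, 13}.
So p = 31 is the smallest counterexample.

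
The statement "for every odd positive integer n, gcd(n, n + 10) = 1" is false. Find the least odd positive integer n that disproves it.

n = 5

For n = 1, 3 the conclusion holds.
n = 5: gcd(5, 15) = 5.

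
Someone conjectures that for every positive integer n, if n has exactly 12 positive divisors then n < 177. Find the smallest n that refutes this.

n = 198

For n = 60, 72, 84, 90, …, 150, 156, 160 the conclusion holds.
n = 198: τ(198) = 12; 198 ≥ 177.
Hence n = 198 is a counterexample.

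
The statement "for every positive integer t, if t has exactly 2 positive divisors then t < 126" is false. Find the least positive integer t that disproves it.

t = 127

For t = 2, 3, 5, 7, …, 107, 109, 113 the conclusion holds.
t = 127: τ(127) = 2; 127 ≥ 126.
So t = 127 is the smallest counterexample.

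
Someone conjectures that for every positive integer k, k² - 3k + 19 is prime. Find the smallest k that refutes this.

k = 18

For k = 1, 2, 3, 4, …, 15, 16, 17 the conclusion holds.
k = 18: k² - 3k + 19 = 289 = 17 × 17, composite.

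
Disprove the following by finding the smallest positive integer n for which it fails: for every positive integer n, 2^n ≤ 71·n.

We need the least positive integer n for which 2^n > 71·n.
For n = 1, 2, 3, 4, 5, 6, 7, 8, 9 the conclusion holds.
n = 10: 2^n = 1024 and 71·n = 710, so 1024 > 710.
Hence n = 10 is a counterexample.

n = 10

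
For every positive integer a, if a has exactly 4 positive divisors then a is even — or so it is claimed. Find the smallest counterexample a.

a = 15

A counterexample is any positive integer a such that a has exactly 4 positive divisors but a is odd; we check each in order.
a = 6: divisors of 6: 1, 2, 3, 6; 6 is even.
a = 8: divisors of 8: 1, 2, 4, 8; 8 is even.
a = 10: divisors of 10: 1, 2, 5, 10; 10 is even.
a = 14: divisors of 14: 1, 2, 7, 14; 14 is even.
a = 15: divisors of 15: 1, 3, 5, 15; 15 is odd.
Hence a = 15 is a counterexample.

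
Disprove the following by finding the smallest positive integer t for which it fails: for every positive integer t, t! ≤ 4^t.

We need the least positive integer t for which t! > 4^t.
For t = 1, 2, 3, 4, 5, 6, 7, 8 the conclusion holds.
t = 9: t! = 362880 and 4^t = 262144, so 362880 > 262144.

t = 9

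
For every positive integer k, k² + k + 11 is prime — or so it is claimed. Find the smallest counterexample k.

k = 10

For k = 1, 2, 3, 4, 5, 6, 7, 8, 9 the conclusion holds.
k = 10: k² + k + 11 = 121 = 11 × 11, composite.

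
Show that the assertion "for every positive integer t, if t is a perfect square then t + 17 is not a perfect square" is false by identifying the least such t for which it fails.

The first 7 eligible values, up to t = 49, all satisfy the conclusion.
t = 64: 64 = 8² and 64 + 17 = 81 = 9².
So t = 64 is the smallest counterexample.

t = 64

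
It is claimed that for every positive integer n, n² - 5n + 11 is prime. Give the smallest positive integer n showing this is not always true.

n = 7

Check each positive integer n in order until n² - 5n + 11 is not prime.
For n = 1, 2, 3, 4, 5, 6 the conclusion holds.
n = 7: n² - 5n + 11 = 25 = 5 × 5, composite.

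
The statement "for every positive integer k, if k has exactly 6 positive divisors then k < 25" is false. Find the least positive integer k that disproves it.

We need the least positive integer k for which k has exactly 6 positive divisors but the claim fails.
For k = 12, 18, 20 the conclusion holds.
k = 28: τ(28) = 6; 28 ≥ 25.
So k = 28 is the smallest counterexample.

k = 28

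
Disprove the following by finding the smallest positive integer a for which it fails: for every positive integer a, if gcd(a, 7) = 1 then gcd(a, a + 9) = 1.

a = 3

We need the least positive integer a for which gcd(a, 7) = 1 but gcd(a, a + 9) > 1.
For a = 1, 2 the conclusion holds.
a = 3: gcd(3, 12) = 3.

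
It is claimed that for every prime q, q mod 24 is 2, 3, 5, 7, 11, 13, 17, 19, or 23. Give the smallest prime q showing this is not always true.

q = 73

For q = 2, 3, 5, 7, …, 61, 67, 71 the conclusion holds.
q = 73: 73 mod 24 = 1 — not in {2, 3, 5, 7, 11, 13, 17, 19, 23}.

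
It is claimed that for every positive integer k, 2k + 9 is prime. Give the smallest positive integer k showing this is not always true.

k = 3

We need the least positive integer k for which 2k + 9 is not prime.
k = 1: 2k + 9 = 11, prime.
k = 2: 2k + 9 = 13, prime.
k = 3: 2k + 9 = 15 = 3 × 5, composite.
Hence k = 3 is a counterexample.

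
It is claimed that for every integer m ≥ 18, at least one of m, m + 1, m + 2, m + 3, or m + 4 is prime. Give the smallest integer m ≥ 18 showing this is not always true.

A counterexample is any integer m ≥ 18 such that m, m + 1, m + 2, m + 3, m + 4 are all composite; we check each in order.
The first 6 eligible values, up to m = 23, all satisfy the conclusion.
m = 24: 24 = 2 × 12; 25 = 5 × 5; 26 = 2 × 13; 27 = 3 × 9; 28 = 2 × 14 — all composite.

m = 24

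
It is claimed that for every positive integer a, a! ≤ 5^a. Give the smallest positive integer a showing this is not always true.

We need the least positive integer a for which a! > 5^a.
For a = 1, 2, 3, 4, …, 9, 10, 11 the conclusion holds.
a = 12: a! = 479001600 and 5^a = 244140625, so 479001600 > 244140625.
So a = 12 is the smallest counterexample.

a = 12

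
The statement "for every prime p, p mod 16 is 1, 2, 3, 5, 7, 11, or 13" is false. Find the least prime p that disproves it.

p = 31

Check each prime p in order until the claim fails.
For p = 2, 3, 5, 7, 11, 13, 17, 19, 23, 29 the conclusion holds.
p = 31: 31 mod 16 = 15 — not in {1, 2, 3, 5, 7, 11, 13}.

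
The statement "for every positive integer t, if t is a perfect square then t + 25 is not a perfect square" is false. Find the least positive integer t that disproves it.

t = 144

A counterexample is any positive integer t such that t is a perfect square but t + 25 is a perfect square; we check each in order.
The first 11 eligible values, up to t = 121, all satisfy the conclusion.
t = 144: 144 = 12² and 144 + 25 = 169 = 13².
Hence t = 144 is a counterexample.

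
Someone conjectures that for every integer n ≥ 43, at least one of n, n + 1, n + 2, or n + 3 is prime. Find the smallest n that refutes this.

n = 48

For n = 43, 44, 45, 46, 47 the conclusion holds.
n = 48: 48 = 2 × 24; 49 = 7 × 7; 50 = 2 × 25; 51 = 3 × 17 — all composite.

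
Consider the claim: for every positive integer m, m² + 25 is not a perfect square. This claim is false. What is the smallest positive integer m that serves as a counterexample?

m = 12

Check each positive integer m in order until m² + 25 is a perfect square.
The first 11 eligible values, up to m = 11, all satisfy the conclusion.
m = 12: 12² + 25 = 169 = 13², a perfect square.
Hence m = 12 is a counterexample.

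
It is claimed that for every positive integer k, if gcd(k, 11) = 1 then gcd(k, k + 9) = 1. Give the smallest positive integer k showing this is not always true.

k = 3

We need the least positive integer k for which gcd(k, 11) = 1 but gcd(k, k + 9) > 1.
k = 1: gcd(1, 10) = 1.
k = 2: gcd(2, 11) = 1.
k = 3: gcd(3, 12) = 3.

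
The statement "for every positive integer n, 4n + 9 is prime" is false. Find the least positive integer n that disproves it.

n = 3

Check each positive integer n in order until 4n + 9 is not prime.
n = 1: 4n + 9 = 13, prime.
n = 2: 4n + 9 = 17, prime.
n = 3: 4n + 9 = 21 = 3 × 7, composite.
Hence n = 3 is a counterexample.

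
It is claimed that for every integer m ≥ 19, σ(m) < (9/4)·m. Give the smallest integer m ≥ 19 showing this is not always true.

We need the least integer m ≥ 19 for which the claim fails.
The first 5 eligible values, up to m = 23, all satisfy the conclusion.
m = 24: σ(24) = 60; 60 ≥ 54.

m = 24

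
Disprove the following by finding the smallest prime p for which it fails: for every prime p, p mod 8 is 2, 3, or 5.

p = 7

We need the least prime p for which the claim fails.
For p = 2, 3, 5 the conclusion holds.
p = 7: 7 mod 8 = 7 — not in {2, 3, 5}.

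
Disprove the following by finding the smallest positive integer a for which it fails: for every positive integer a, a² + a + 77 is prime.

a = 6

We need the least positive integer a for which a² + a + 77 is not prime.
For a = 1, 2, 3, 4, 5 the conclusion holds.
a = 6: a² + a + 77 = 119 = 7 × 17, composite.
So a = 6 is the smallest counterexample.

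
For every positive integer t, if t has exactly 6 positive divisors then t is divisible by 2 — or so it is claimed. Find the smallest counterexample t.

The first 6 eligible values, up to t = 44, all satisfy the conclusion.
t = 45: τ(45) = 6; 45 mod 2 = 1.

t = 45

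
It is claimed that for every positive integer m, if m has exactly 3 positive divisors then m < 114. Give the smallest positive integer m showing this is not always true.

m = 121

m = 4: τ(4) = 3; 4 < 114.
m = 9: τ(9) = 3; 9 < 114.
m = 25: τ(25) = 3; 25 < 114.
m = 49: τ(49) = 3; 49 < 114.
m = 121: τ(121) = 3; 121 ≥ 114.
So m = 121 is the smallest counterexample.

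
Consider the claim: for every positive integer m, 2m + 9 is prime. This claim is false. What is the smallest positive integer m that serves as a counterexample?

m = 3

We need the least positive integer m for which 2m + 9 is not prime.
m = 1: 2m + 9 = 11, prime.
m = 2: 2m + 9 = 13, prime.
m = 3: 2m + 9 = 15 = 3 × 5, composite.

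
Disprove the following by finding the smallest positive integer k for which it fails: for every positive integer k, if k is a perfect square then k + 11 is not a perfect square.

For k = 1, 4, 9, 16 the conclusion holds.
k = 25: 25 = 5² and 25 + 11 = 36 = 6².
Thus k = 25 disproves the claim, and no smaller k works.

k = 25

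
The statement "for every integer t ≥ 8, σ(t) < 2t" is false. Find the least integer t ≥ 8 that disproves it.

t = 8: σ(8) = 15; 15 < 16.
t = 9: σ(9) = 13; 13 < 18.
t = 10: σ(10) = 18; 18 < 20.
t = 11: σ(11) = 12; 12 < 22.
t = 12: σ(12) = 28; 28 ≥ 24.
Hence t = 12 is a counterexample.

t = 12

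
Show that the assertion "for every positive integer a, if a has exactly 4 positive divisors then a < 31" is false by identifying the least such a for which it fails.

A counterexample is any positive integer a such that a has exactly 4 positive divisors but the claim fails; we check each in order.
For a = 6, 8, 10, 14, 15, 21, 22, 26, 27 the conclusion holds.
a = 33: τ(33) = 4; 33 ≥ 31.

a = 33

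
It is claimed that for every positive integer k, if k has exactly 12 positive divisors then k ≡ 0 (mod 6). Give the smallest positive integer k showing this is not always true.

For k = 60, 72, 84, 90, 96, 108, 126, 132 the conclusion holds.
k = 140: τ(140) = 12; 140 ≡ 2 (mod 6).
Thus k = 140 disproves the claim, and no smaller k works.

k = 140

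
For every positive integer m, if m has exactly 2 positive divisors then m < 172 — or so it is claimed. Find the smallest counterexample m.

We need the least positive integer m for which m has exactly 2 positive divisors but the claim fails.
For m = 2, 3, 5, 7, …, 157, 163, 167 the conclusion holds.
m = 173: τ(173) = 2; 173 ≥ 172.
So m = 173 is the smallest counterexample.

m = 173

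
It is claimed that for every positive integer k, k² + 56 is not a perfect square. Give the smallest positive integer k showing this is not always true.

k = 5

Check each positive integer k in order until k² + 56 is a perfect square.
k = 1: 1² + 56 = 57, not a perfect square.
k = 2: 2² + 56 = 60, not a perfect square.
k = 3: 3² + 56 = 65, not a perfect square.
k = 4: 4² + 56 = 72, not a perfect square.
k = 5: 5² + 56 = 81 = 9², a perfect square.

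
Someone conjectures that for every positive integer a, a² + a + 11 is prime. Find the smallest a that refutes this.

For a = 1, 2, 3, 4, 5, 6, 7, 8, 9 the conclusion holds.
a = 10: a² + a + 11 = 121 = 11 × 11, composite.

a = 10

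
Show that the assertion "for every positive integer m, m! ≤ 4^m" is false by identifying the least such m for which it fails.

For m = 1, 2, 3, 4, 5, 6, 7, 8 the conclusion holds.
m = 9: m! = 362880 and 4^m = 262144, so 362880 > 262144.
So m = 9 is the smallest counterexample.

m = 9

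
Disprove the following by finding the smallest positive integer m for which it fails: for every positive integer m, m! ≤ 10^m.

m = 25

For m = 1, 2, 3, 4, …, 22, 23, 24 the conclusion holds.
m = 25: m! = 15511210043330985984000000 and 10^m = 10000000000000000000000000, so 15511210043330985984000000 > 10000000000000000000000000.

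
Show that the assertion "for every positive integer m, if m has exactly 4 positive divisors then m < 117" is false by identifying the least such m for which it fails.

For m = 6, 8, 10, 14, …, 106, 111, 115 the conclusion holds.
m = 118: τ(118) = 4; 118 ≥ 117.
Thus m = 118 disproves the claim, and no smaller m works.

m = 118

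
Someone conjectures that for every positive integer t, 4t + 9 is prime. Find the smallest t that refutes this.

For t = 1, 2 the conclusion holds.
t = 3: 4t + 9 = 21 = 3 × 7, composite.

t = 3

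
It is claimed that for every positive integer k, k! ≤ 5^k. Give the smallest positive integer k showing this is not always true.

Check each positive integer k in order until k! > 5^k.
For k = 1, 2, 3, 4, …, 9, 10, 11 the conclusion holds.
k = 12: k! = 479001600 and 5^k = 244140625, so 479001600 > 244140625.

k = 12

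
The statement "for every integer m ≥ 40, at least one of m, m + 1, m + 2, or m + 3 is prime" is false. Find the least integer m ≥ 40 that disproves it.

m = 48

We need the least integer m ≥ 40 for which m, m + 1, m + 2, m + 3 are all composite.
For m = 40, 41, 42, 43, 44, 45, 46, 47 the conclusion holds.
m = 48: 48 = 2 × 24; 49 = 7 × 7; 50 = 2 × 25; 51 = 3 × 17 — all composite.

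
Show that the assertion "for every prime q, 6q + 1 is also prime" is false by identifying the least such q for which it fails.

q = 19

A counterexample is any prime q such that 6q + 1 is not prime; we check each in order.
q = 2: 6q + 1 = 13, prime.
q = 3: 6q + 1 = 19, prime.
q = 5: 6q + 1 = 31, prime.
q = 7: 6q + 1 = 43, prime.
q = 11: 6q + 1 = 67, prime.
q = 13: 6q + 1 = 79, prime.
q = 17: 6q + 1 = 103, prime.
q = 19: 6q + 1 = 115 = 5 × 23, not prime.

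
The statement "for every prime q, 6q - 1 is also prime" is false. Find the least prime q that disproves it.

For q = 2, 3, 5, 7 the conclusion holds.
q = 11: 6q - 1 = 65 = 5 × 13, not prime.

q = 11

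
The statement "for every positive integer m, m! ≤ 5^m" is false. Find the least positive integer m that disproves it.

Check each positive integer m in order until m! > 5^m.
The first 11 eligible values, up to m = 11, all satisfy the conclusion.
m = 12: m! = 479001600 and 5^m = 244140625, so 479001600 > 244140625.
Hence m = 12 is a counterexample.

m = 12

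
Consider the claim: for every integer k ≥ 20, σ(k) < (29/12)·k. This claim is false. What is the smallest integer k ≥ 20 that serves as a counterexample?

Check each integer k ≥ 20 in order until the claim fails.
k = 20: σ(20) = 42; 42 < 145/3.
k = 21: σ(21) = 32; 32 < 203/4.
k = 22: σ(22) = 36; 36 < 319/6.
k = 23: σ(23) = 24; 24 < 667/12.
k = 24: σ(24) = 60; 60 ≥ 58.

k = 24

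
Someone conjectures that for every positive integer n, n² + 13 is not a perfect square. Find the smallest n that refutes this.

n = 6

We need the least positive integer n for which n² + 13 is a perfect square.
The first 5 eligible values, up to n = 5, all satisfy the conclusion.
n = 6: 6² + 13 = 49 = 7², a perfect square.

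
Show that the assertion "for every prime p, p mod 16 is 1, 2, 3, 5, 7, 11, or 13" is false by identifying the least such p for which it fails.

p = 31

For p = 2, 3, 5, 7, 11, 13, 17, 19, 23, 29 the conclusion holds.
p = 31: 31 mod 16 = 15 — not in {1, 2, 3, 5, 7, 11, 13}.
Hence p = 31 is a counterexample.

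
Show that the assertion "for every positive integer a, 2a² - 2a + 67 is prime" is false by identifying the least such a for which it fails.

a = 1: 2a² - 2a + 67 = 67, prime.
a = 2: 2a² - 2a + 67 = 71, prime.
a = 3: 2a² - 2a + 67 = 79, prime.
a = 4: 2a² - 2a + 67 = 91 = 7 × 13, composite.
Thus a = 4 disproves the claim, and no smaller a works.

a = 4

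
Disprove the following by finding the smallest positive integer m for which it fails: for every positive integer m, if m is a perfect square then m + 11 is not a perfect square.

The first 4 eligible values, up to m = 16, all satisfy the conclusion.
m = 25: 25 = 5² and 25 + 11 = 36 = 6².
Hence m = 25 is a counterexample.

m = 25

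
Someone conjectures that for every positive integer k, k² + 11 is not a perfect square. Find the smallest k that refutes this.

k = 5

We need the least positive integer k for which k² + 11 is a perfect square.
k = 1: 1² + 11 = 12, not a perfect square.
k = 2: 2² + 11 = 15, not a perfect square.
k = 3: 3² + 11 = 20, not a perfect square.
k = 4: 4² + 11 = 27, not a perfect square.
k = 5: 5² + 11 = 36 = 6², a perfect square.
Hence k = 5 is a counterexample.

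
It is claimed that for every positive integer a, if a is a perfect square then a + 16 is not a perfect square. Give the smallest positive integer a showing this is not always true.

Check each positive integer a in order until a is a perfect square but a + 16 is a perfect square.
a = 1: 1 + 16 = 17, not a perfect square.
a = 4: 4 + 16 = 20, not a perfect square.
a = 9: 9 = 3² and 9 + 16 = 25 = 5².
Hence a = 9 is a counterexample.

a = 9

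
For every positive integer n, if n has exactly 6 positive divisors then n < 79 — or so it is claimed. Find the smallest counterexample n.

n = 92

The first 13 eligible values, up to n = 76, all satisfy the conclusion.
n = 92: τ(92) = 6; 92 ≥ 79.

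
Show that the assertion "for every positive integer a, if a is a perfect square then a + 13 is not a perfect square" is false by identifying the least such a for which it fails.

a = 36

The first 5 eligible values, up to a = 25, all satisfy the conclusion.
a = 36: 36 = 6² and 36 + 13 = 49 = 7².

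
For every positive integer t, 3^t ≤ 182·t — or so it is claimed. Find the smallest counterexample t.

A counterexample is any positive integer t such that 3^t > 182·t; we check each in order.
The first 6 eligible values, up to t = 6, all satisfy the conclusion.
t = 7: 3^t = 2187 and 182·t = 1274, so 2187 > 1274.
Thus t = 7 disproves the claim, and no smaller t works.

t = 7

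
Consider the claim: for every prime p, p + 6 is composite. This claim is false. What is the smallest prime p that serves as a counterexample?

p = 5

Check each prime p in order until p + 6 is prime.
For p = 2, 3 the conclusion holds.
p = 5: p + 6 = 11, prime — not composite.
Hence p = 5 is a counterexample.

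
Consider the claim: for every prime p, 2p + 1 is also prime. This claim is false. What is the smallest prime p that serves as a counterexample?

p = 7

For p = 2, 3, 5 the conclusion holds.
p = 7: 2p + 1 = 15 = 3 × 5, not prime.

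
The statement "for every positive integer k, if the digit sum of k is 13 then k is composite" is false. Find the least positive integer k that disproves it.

k = 49: digit sum 13; 49 is composite.
k = 58: digit sum 13; 58 is composite.
k = 67: digit sum 13; 67 is prime, not composite.
Thus k = 67 disproves the claim, and no smaller k works.

k = 67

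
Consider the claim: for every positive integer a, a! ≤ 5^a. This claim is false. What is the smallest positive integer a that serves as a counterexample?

A counterexample is any positive integer a such that a! > 5^a; we check each in order.
For a = 1, 2, 3, 4, …, 9, 10, 11 the conclusion holds.
a = 12: a! = 479001600 and 5^a = 244140625, so 479001600 > 244140625.
So a = 12 is the smallest counterexample.

a = 12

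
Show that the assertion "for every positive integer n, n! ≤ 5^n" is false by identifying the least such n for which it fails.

n = 12

The first 11 eligible values, up to n = 11, all satisfy the conclusion.
n = 12: n! = 479001600 and 5^n = 244140625, so 479001600 > 244140625.
So n = 12 is the smallest counterexample.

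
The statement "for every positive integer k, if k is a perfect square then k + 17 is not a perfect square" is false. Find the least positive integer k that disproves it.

k = 64

k = 1: 1 + 17 = 18, not a perfect square.
k = 4: 4 + 17 = 21, not a perfect square.
k = 9: 9 + 17 = 26, not a perfect square.
k = 16: 16 + 17 = 33, not a perfect square.
k = 25: 25 + 17 = 42, not a perfect square.
k = 36: 36 + 17 = 53, not a perfect square.
k = 49: 49 + 17 = 66, not a perfect square.
k = 64: 64 = 8² and 64 + 17 = 81 = 9².
So k = 64 is the smallest counterexample.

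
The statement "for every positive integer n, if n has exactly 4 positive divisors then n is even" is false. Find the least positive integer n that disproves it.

A counterexample is any positive integer n such that n has exactly 4 positive divisors but n is odd; we check each in order.
The first 4 eligible values, up to n = 14, all satisfy the conclusion.
n = 15: divisors of 15: 1, 3, 5, 15; 15 is odd.
Thus n = 15 disproves the claim, and no smaller n works.

n = 15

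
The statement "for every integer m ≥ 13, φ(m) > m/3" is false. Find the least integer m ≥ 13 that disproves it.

We need the least integer m ≥ 13 for which the claim fails.
For m = 13, 14, 15, 16, 17 the conclusion holds.
m = 18: φ(18) = 6 and 18/3 = 6, so φ(18) ≤ 18/3.
Hence m = 18 is a counterexample.

m = 18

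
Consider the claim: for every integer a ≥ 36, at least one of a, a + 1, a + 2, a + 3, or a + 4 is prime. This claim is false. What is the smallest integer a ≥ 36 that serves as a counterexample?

a = 48

The first 12 eligible values, up to a = 47, all satisfy the conclusion.
a = 48: 48 = 2 × 24; 49 = 7 × 7; 50 = 2 × 25; 51 = 3 × 17; 52 = 2 × 26 — all composite.
So a = 48 is the smallest counterexample.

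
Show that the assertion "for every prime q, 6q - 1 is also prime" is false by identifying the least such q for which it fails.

q = 11

We need the least prime q for which 6q - 1 is not prime.
For q = 2, 3, 5, 7 the conclusion holds.
q = 11: 6q - 1 = 65 = 5 × 13, not prime.
Hence q = 11 is a counterexample.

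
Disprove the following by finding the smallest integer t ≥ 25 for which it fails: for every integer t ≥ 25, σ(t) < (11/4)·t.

t = 60

Check each integer t ≥ 25 in order until the claim fails.
For t = 25, 26, 27, 28, …, 57, 58, 59 the conclusion holds.
t = 60: σ(60) = 168; 168 ≥ 165.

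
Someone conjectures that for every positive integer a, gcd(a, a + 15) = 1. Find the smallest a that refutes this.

a = 3

A counterexample is any positive integer a such that gcd(a, a + 15) > 1; we check each in order.
For a = 1, 2 the conclusion holds.
a = 3: gcd(3, 18) = 3.
Hence a = 3 is a counterexample.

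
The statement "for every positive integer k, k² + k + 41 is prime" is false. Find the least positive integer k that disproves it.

Check each positive integer k in order until k² + k + 41 is not prime.
For k = 1, 2, 3, 4, …, 37, 38, 39 the conclusion holds.
k = 40: k² + k + 41 = 1681 = 41 × 41, composite.
Hence k = 40 is a counterexample.

k = 40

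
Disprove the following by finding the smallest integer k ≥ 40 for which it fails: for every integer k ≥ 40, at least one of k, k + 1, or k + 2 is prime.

k = 44

For k = 40, 41, 42, 43 the conclusion holds.
k = 44: 44 = 2 × 22; 45 = 3 × 15; 46 = 2 × 23 — all composite.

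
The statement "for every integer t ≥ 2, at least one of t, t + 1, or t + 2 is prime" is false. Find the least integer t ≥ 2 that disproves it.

t = 8

t = 2: 2 is prime.
t = 3: 3 is prime.
t = 4: 5 is prime.
t = 5: 5 is prime.
t = 6: 7 is prime.
t = 7: 7 is prime.
t = 8: 8 = 2 × 4; 9 = 3 × 3; 10 = 2 × 5 — all composite.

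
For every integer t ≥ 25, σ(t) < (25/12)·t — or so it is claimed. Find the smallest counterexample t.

Check each integer t ≥ 25 in order until the claim fails.
t = 25: σ(25) = 31; 31 < 625/12.
t = 26: σ(26) = 42; 42 < 325/6.
t = 27: σ(27) = 40; 40 < 225/4.
t = 28: σ(28) = 56; 56 < 175/3.
t = 29: σ(29) = 30; 30 < 725/12.
t = 30: σ(30) = 72; 72 ≥ 125/2.

t = 30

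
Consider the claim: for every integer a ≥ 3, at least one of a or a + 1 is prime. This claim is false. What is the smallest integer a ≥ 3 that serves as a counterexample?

a = 8

A counterexample is any integer a ≥ 3 such that a, a + 1 are both composite; we check each in order.
The first 5 eligible values, up to a = 7, all satisfy the conclusion.
a = 8: 8 = 2 × 4; 9 = 3 × 3 — both composite.
So a = 8 is the smallest counterexample.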